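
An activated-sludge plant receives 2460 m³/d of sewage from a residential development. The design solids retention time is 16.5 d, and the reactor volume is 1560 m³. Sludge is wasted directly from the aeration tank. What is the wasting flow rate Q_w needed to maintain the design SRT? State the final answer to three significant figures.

Wasting from the aeration tank: Q_w = V / θ_c = 1560 / 16.5 = 94.55 m³/d.

Q_w ≈ 94.5 m³/d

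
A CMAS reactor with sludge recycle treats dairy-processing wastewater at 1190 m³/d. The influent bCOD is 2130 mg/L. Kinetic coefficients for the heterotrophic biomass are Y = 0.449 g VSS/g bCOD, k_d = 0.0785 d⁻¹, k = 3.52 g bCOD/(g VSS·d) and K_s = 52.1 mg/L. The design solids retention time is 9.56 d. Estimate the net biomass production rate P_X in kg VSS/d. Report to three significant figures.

P_X ≈ 648 kg VSS/d

For a completely mixed reactor with recycle the Lawrence–McCarty relation gives S = K_s·(1 + k_d·θ_c) / [θ_c·(Y·k − k_d) − 1] = 52.1 × (1 + 0.0785 × 9.56) / [9.56 × (0.449 × 3.52 − 0.0785) − 1] = 91.20 / 13.36 = 6.827 mg/L.
Y_obs = Y / (1 + k_d θ_c) = 0.449 / (1 + 0.0785 × 9.56) = 0.449 / 1.750 = 0.2565.
Substrate removed = Q·(S₀ − S) = 1190 m³/d × (2130 − 6.83) g/m³ = 2.53×10^6 g/d = 2527 kg/d.
So the net sludge growth is P_X = 0.2565 × 2527 = 648.1 kg VSS/d.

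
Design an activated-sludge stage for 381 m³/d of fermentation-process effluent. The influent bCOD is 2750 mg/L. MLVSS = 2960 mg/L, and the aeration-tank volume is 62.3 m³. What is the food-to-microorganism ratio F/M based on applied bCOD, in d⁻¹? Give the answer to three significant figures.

F/M = Q·S₀ / (V·X) = 381 × 2750 / (62.30 × 2960) = 5.682 g bCOD·(g VSS·d)⁻¹.

F/M ≈ 5.68 d⁻¹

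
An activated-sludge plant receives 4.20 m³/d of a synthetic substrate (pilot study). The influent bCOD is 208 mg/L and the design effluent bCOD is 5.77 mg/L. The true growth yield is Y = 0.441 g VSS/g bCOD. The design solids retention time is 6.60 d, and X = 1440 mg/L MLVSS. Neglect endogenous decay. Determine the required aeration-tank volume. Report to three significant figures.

V·X = Y·Q·ΔS·θ_c gives V = 0.441 × 4.20 × (208 − 5.77) × 6.60 / 1440 = 1.717 m³.

V ≈ 1.72 m³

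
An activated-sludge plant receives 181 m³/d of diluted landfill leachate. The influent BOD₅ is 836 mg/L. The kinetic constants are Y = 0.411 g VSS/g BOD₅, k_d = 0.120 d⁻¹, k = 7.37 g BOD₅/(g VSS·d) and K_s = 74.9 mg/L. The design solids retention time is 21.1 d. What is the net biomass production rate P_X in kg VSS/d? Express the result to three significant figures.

P_X ≈ 17.5 kg VSS/d

Effluent substrate depends only on kinetics and SRT: S = K_s(1 + k_d θ_c) / [θ_c(Yk − k_d) − 1] = 74.9 × (1 + 0.120 × 21.1) / [21.1 × (0.411 × 7.37 − 0.120) − 1] = 264.5 / 60.38 = 4.381 mg/L.
The observed yield is Y_obs = Y/(1 + k_d·θ_c) = 0.411 / (1 + 0.120 × 21.1) = 0.411 / 3.532 = 0.1164 g VSS per g BOD₅ removed.
Mass of BOD₅ removed per day: Q(S₀ − S) = 181 × 831.6 g/m³ = 150.5 kg/d.
P_X = Y_obs · Q(S₀ − S) = 0.1164 × 150.5 = 17.52 kg VSS/d.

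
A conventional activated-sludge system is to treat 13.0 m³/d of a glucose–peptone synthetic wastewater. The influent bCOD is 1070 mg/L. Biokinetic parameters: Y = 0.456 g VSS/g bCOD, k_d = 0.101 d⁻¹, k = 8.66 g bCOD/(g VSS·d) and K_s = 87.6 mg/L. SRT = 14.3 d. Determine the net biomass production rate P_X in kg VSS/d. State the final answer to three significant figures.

P_X ≈ 2.59 kg VSS/d

For a completely mixed reactor with recycle the Lawrence–McCarty relation gives S = K_s·(1 + k_d·θ_c) / [θ_c·(Y·k − k_d) − 1] = 87.6 × (1 + 0.101 × 14.3) / [14.3 × (0.456 × 8.66 − 0.101) − 1] = 214.1 / 54.03 = 3.963 mg/L.
Y_obs = Y / (1 + k_d θ_c) = 0.456 / (1 + 0.101 × 14.3) = 0.456 / 2.444 = 0.1866.
Substrate removed = Q·(S₀ − S) = 13.0 m³/d × (1070 − 3.96) g/m³ = 1.39×10^4 g/d = 13.86 kg/d.
Net biomass production P_X = Y_obs × Q·(S₀ − S) = 0.1866 × 13.86 = 2.585 kg VSS/d.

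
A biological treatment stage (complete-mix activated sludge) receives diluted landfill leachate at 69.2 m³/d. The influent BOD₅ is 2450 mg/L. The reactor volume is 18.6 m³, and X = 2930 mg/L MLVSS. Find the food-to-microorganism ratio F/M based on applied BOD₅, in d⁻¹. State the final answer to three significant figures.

F/M ≈ 3.11 d⁻¹

F/M = applied load / biomass = Q·S₀/(V·X) = 69.2 × 2450 / (18.60 × 2930) = 3.111 d⁻¹.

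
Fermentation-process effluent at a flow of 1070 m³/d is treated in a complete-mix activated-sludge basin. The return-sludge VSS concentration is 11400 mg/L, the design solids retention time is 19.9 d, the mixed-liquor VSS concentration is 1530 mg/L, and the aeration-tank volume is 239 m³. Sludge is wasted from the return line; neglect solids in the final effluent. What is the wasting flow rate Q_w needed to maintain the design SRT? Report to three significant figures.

Q_w ≈ 1.61 m³/d

Q_w = (V·X)/(θ_c X_r) = 239.0 × 1530 / (19.9 × 11400) = 1.612 m³/d.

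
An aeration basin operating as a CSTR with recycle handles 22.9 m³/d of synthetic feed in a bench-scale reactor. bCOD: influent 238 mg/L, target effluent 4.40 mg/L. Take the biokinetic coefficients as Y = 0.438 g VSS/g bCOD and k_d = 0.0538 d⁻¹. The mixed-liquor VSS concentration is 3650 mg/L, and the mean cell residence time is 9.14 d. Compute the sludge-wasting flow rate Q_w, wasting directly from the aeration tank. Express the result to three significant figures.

Q_w ≈ 0.430 m³/d

From the SRT design equation V = Y Q (S₀−S) θ_c / [X (1 + k_d θ_c)] = 0.438 × 22.9 × (238 − 4.40) × 9.14 / [3650 × (1 + 0.0538 × 9.14)] = 2.14×10^4 / 5445 = 3.933 m³.
Wasting from the aeration tank: Q_w = V / θ_c = 3.933 / 9.14 = 0.4303 m³/d.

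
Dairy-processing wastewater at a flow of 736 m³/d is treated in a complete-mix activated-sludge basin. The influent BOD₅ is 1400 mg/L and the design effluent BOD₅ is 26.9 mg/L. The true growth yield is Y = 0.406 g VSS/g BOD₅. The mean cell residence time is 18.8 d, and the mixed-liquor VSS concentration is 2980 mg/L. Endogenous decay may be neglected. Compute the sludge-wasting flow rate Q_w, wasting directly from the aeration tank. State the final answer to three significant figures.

Biomass mass balance (decay neglected): V·X = Y·Q·(S₀ − S)·θ_c, so V = 0.406 × 736 × (1400 − 26.9) × 18.8 / 2980 = 2588 m³.
With mixed-liquor wasting, θ_c = V/Q_w, so Q_w = V/θ_c = 2588/18.8 = 137.7 m³/d.

Q_w ≈ 138 m³/d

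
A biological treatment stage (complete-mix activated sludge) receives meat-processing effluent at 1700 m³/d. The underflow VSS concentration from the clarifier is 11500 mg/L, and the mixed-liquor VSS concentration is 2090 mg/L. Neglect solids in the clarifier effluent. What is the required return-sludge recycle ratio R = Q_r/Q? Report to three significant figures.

R = Q_r/Q = X/(X_r − X) = 2090 / (11500 − 2090) = 0.2221.

R ≈ 0.222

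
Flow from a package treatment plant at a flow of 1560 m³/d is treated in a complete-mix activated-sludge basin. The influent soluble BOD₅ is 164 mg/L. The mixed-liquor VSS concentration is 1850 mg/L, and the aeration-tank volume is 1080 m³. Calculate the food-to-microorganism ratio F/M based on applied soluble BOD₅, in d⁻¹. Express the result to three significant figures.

F/M = Q·S₀ / (V·X) = 1560 × 164 / (1080 × 1850) = 0.1280 g soluble BOD₅·(g VSS·d)⁻¹.

F/M ≈ 0.128 d⁻¹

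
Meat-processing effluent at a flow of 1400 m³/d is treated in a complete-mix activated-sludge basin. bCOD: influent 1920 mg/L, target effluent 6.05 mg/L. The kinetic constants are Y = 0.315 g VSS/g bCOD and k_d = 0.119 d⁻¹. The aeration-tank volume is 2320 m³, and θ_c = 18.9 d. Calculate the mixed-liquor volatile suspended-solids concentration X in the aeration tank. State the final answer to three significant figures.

X ≈ 2120 mg/L

X = Y·Q·ΔS·θ_c / [V·(1 + k_d θ_c)] = 0.315 × 1400 × (1920 − 6.05) × 18.9 / [2320 × (1 + 0.119 × 18.9)] = 2116 mg/L.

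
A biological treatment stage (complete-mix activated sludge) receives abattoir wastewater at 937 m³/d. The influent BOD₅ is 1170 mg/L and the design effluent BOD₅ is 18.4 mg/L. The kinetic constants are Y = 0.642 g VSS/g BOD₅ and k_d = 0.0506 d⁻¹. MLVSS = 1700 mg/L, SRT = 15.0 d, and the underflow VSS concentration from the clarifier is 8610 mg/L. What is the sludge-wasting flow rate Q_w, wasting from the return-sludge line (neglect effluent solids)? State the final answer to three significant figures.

Q_w ≈ 45.7 m³/d

From the SRT design equation V = Y Q (S₀−S) θ_c / [X (1 + k_d θ_c)] = 0.642 × 937 × (1170 − 18.4) × 15.0 / [1700 × (1 + 0.0506 × 15.0)] = 1.04×10^7 / 2990 = 3475 m³.
θ_c = V·X/(Q_w·X_r) when wasting from the recycle, so Q_w = V·X/(θ_c·X_r) = 3475 × 1700 / (15.0 × 8610) = 45.74 m³/d.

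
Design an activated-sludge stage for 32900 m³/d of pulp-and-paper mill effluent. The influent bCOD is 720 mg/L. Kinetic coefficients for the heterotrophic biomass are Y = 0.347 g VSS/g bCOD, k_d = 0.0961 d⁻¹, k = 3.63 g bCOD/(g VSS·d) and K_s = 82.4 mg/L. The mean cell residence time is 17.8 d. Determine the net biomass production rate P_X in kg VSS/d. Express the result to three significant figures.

From the Monod/SRT balance for a CMAS, S = K_s·(1+k_d θ_c)/[θ_c·(Y k − k_d) − 1] = 82.4 × (1 + 0.0961 × 17.8) / [17.8 × (0.347 × 3.63 − 0.0961) − 1] = 223.4 / 19.71 = 11.33 mg/L.
Observed yield with endogenous decay: Y_obs = Y / (1 + k_d·θ_c) = 0.347 / (1 + 0.0961 × 17.8) = 0.347 / 2.711 = 0.1280 g VSS/g bCOD.
Q·(S₀ − S) = 32900 × (720 − 11.3) × 10⁻³ = 23316 kg/d removed.
Net biomass production P_X = Y_obs × Q·(S₀ − S) = 0.1280 × 23316 = 2985 kg VSS/d.

P_X ≈ 2980 kg VSS/d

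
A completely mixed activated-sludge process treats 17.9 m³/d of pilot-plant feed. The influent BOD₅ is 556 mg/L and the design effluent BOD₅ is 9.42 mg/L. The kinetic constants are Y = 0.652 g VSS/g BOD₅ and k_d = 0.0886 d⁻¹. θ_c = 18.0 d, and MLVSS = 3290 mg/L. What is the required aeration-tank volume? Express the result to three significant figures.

From the SRT design equation V = Y Q (S₀−S) θ_c / [X (1 + k_d θ_c)] = 0.652 × 17.9 × (556 − 9.42) × 18.0 / [3290 × (1 + 0.0886 × 18.0)] = 1.15×10^5 / 8537 = 13.45 m³.

V ≈ 13.5 m³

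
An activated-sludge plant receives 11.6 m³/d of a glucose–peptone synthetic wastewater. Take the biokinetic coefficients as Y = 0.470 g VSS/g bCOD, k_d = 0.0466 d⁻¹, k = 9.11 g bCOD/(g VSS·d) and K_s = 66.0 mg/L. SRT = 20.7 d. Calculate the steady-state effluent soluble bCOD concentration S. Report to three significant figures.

S ≈ 1.50 mg/L

For a completely mixed reactor with recycle the Lawrence–McCarty relation gives S = K_s·(1 + k_d·θ_c) / [θ_c·(Y·k − k_d) − 1] = 66.0 × (1 + 0.0466 × 20.7) / [20.7 × (0.470 × 9.11 − 0.0466) − 1] = 129.7 / 86.67 = 1.496 mg/L.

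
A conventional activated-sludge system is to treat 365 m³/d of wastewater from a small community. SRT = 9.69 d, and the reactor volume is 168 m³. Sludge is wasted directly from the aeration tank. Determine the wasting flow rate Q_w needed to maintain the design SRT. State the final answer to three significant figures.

Wasting from the aeration tank: Q_w = V / θ_c = 168.0 / 9.69 = 17.34 m³/d.

Q_w ≈ 17.3 m³/d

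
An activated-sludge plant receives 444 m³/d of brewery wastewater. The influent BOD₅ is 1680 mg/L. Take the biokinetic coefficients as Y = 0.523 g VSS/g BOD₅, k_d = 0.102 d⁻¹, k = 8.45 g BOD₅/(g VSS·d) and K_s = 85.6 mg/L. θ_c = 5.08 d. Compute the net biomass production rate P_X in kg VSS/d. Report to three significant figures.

P_X ≈ 256 kg VSS/d

For a completely mixed reactor with recycle the Lawrence–McCarty relation gives S = K_s·(1 + k_d·θ_c) / [θ_c·(Y·k − k_d) − 1] = 85.6 × (1 + 0.102 × 5.08) / [5.08 × (0.523 × 8.45 − 0.102) − 1] = 130.0 / 20.93 = 6.208 mg/L.
The observed yield is Y_obs = Y/(1 + k_d·θ_c) = 0.523 / (1 + 0.102 × 5.08) = 0.523 / 1.518 = 0.3445 g VSS per g BOD₅ removed.
ΔS = 1680 − 6.21 = 1674 mg/L, so the substrate removal rate is 444 × 1674/1000 = 743.2 kg BOD₅/d.
Net biomass production P_X = Y_obs × Q·(S₀ − S) = 0.3445 × 743.2 = 256.0 kg VSS/d.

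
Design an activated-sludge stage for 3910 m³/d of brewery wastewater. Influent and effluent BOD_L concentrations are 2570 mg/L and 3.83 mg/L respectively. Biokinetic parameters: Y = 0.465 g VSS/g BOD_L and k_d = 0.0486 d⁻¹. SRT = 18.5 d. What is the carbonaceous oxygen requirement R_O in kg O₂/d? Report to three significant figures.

Correct the yield for decay: Y_obs = Y/(1 + k_d θ_c) = 0.465 / (1 + 0.0486 × 18.5) = 0.465 / 1.899 = 0.2449.
ΔS = 2570 − 3.83 = 2566 mg/L, so the substrate removal rate is 3910 × 2566/1000 = 10034 kg BOD_L/d.
Biomass synthesised: P_X = Y_obs × 10034 = 2457 kg VSS/d.
R_O = Q·ΔS − 1.42 P_X = 10034 − 3489 = 6545 kg O₂/d.

R_O ≈ 6550 kg O₂/d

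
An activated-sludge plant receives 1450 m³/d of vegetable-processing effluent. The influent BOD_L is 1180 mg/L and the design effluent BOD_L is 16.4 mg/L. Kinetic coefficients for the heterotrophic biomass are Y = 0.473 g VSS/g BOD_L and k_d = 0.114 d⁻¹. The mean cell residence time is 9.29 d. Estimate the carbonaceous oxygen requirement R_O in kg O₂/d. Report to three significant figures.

Observed yield with endogenous decay: Y_obs = Y / (1 + k_d·θ_c) = 0.473 / (1 + 0.114 × 9.29) = 0.473 / 2.059 = 0.2297 g VSS/g BOD_L.
Q·(S₀ − S) = 1450 × (1180 − 16.4) × 10⁻³ = 1687 kg/d removed.
P_X = Y_obs·Q·(S₀ − S) = 0.2297 × 1687 = 387.6 kg VSS/d.
R_O = Q·(S₀ − S) − 1.42·P_X = 1687 − 1.42 × 387.6 = 1137 kg O₂/d.

R_O ≈ 1140 kg O₂/d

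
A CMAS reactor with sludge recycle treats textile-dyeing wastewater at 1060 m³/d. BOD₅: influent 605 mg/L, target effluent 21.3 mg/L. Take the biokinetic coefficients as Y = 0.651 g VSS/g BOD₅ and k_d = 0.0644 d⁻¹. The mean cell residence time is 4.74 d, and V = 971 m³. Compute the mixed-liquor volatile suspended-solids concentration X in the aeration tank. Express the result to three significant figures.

X ≈ 1510 mg/L

Solving the biomass balance for X: X = Y Q (S₀−S) θ_c / [V (1+k_d θ_c)] = 0.651 × 1060 × (605 − 21.3) × 4.74 / [971 × (1 + 0.0644 × 4.74)] = 1506 mg/L.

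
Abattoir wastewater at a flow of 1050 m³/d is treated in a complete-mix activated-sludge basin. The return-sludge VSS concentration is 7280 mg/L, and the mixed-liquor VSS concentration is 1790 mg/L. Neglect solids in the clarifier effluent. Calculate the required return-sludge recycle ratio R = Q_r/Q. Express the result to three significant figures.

R ≈ 0.326

Mass balance around the secondary clarifier (neglecting effluent solids): R = X / (X_r − X) = 1790 / (7280 − 1790) = 0.3260.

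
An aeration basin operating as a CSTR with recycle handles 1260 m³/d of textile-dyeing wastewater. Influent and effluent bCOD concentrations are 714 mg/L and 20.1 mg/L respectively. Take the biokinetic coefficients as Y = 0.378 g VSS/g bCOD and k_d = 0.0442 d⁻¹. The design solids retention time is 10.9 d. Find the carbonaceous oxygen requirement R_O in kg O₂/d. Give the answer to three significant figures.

Observed yield with endogenous decay: Y_obs = Y / (1 + k_d·θ_c) = 0.378 / (1 + 0.0442 × 10.9) = 0.378 / 1.482 = 0.2551 g VSS/g bCOD.
Q·(S₀ − S) = 1260 × (714 − 20.1) × 10⁻³ = 874.3 kg/d removed.
Net sludge production P_X = 0.2551 × 874.3 = 223.0 kg VSS/d.
Carbonaceous O₂ demand = substrate oxidised − cell-mass equivalent = 874.3 − 1.42 × 223.0 = 557.6 kg O₂/d.

R_O ≈ 558 kg O₂/d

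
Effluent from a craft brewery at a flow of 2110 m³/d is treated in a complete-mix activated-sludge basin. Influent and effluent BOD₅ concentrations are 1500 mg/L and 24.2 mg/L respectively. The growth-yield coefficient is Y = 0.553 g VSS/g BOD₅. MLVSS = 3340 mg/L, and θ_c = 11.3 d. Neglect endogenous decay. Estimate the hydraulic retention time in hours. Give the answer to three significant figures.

Biomass mass balance (decay neglected): V·X = Y·Q·(S₀ − S)·θ_c, so V = 0.553 × 2110 × (1500 − 24.2) × 11.3 / 3340 = 5826 m³.
τ = V/Q = 5826/2110 = 2.761 d, or 66.27 h.

τ ≈ 66.3 h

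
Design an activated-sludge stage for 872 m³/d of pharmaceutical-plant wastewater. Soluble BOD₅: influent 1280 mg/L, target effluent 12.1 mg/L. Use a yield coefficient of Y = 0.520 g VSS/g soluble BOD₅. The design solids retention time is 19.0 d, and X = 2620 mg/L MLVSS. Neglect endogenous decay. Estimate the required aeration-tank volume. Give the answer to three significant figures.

V·X = Y·Q·ΔS·θ_c gives V = 0.520 × 872 × (1280 − 12.1) × 19.0 / 2620 = 4169 m³.

V ≈ 4170 m³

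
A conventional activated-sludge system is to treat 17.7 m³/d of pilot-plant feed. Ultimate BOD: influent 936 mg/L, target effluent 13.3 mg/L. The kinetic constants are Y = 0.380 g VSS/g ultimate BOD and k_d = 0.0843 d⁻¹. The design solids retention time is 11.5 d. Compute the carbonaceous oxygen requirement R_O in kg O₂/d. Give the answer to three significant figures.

R_O ≈ 11.9 kg O₂/d

Correct the yield for decay: Y_obs = Y/(1 + k_d θ_c) = 0.380 / (1 + 0.0843 × 11.5) = 0.380 / 1.969 = 0.1929.
Mass of ultimate BOD removed per day: Q(S₀ − S) = 17.7 × 922.7 g/m³ = 16.33 kg/d.
P_X = Y_obs·Q·(S₀ − S) = 0.1929 × 16.33 = 3.151 kg VSS/d.
Carbonaceous O₂ demand = substrate oxidised − cell-mass equivalent = 16.33 − 1.42 × 3.151 = 11.86 kg O₂/d.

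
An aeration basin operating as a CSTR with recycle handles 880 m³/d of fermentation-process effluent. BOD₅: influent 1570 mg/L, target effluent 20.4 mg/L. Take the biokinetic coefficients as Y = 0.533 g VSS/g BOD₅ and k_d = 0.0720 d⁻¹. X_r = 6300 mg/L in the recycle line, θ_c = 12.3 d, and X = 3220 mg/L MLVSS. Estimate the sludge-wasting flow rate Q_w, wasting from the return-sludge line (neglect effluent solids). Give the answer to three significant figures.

Rearranging the biomass balance for a CMAS with decay, V = Y·Q·ΔS·θ_c / [X·(1+k_d θ_c)] = 0.533 × 880 × (1570 − 20.4) × 12.3 / [3220 × (1 + 0.0720 × 12.3)] = 8.94×10^6 / 6072 = 1472 m³.
Q_w = (V·X)/(θ_c X_r) = 1472 × 3220 / (12.3 × 6300) = 61.18 m³/d.

Q_w ≈ 61.2 m³/d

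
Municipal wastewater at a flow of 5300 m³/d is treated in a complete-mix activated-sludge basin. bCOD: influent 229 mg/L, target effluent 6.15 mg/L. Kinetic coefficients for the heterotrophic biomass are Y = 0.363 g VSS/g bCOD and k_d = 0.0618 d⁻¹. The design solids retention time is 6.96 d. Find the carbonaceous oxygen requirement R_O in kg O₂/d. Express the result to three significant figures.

Y_obs = Y / (1 + k_d θ_c) = 0.363 / (1 + 0.0618 × 6.96) = 0.363 / 1.430 = 0.2538.
Mass of bCOD removed per day: Q(S₀ − S) = 5300 × 222.8 g/m³ = 1181 kg/d.
Net sludge production P_X = 0.2538 × 1181 = 299.8 kg VSS/d.
Carbonaceous O₂ demand = substrate oxidised − cell-mass equivalent = 1181 − 1.42 × 299.8 = 755.4 kg O₂/d.

R_O ≈ 755 kg O₂/d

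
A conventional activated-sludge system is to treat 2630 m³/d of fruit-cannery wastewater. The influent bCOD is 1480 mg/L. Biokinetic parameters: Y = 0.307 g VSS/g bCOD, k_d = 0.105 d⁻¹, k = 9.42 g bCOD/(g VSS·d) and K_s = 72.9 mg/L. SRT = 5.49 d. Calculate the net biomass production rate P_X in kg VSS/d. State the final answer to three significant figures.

From the Monod/SRT balance for a CMAS, S = K_s·(1+k_d θ_c)/[θ_c·(Y k − k_d) − 1] = 72.9 × (1 + 0.105 × 5.49) / [5.49 × (0.307 × 9.42 − 0.105) − 1] = 114.9 / 14.30 = 8.036 mg/L.
The observed yield is Y_obs = Y/(1 + k_d·θ_c) = 0.307 / (1 + 0.105 × 5.49) = 0.307 / 1.576 = 0.1947 g VSS per g bCOD removed.
ΔS = 1480 − 8.04 = 1472 mg/L, so the substrate removal rate is 2630 × 1472/1000 = 3871 kg bCOD/d.
Net biomass production P_X = Y_obs × Q·(S₀ − S) = 0.1947 × 3871 = 753.9 kg VSS/d.

P_X ≈ 754 kg VSS/d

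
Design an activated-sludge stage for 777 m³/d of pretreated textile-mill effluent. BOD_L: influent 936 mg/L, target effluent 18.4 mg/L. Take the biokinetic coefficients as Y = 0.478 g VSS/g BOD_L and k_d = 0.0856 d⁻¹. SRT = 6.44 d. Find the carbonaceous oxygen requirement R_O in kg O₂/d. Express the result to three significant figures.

Observed yield with endogenous decay: Y_obs = Y / (1 + k_d·θ_c) = 0.478 / (1 + 0.0856 × 6.44) = 0.478 / 1.551 = 0.3081 g VSS/g BOD_L.
Mass of BOD_L removed per day: Q(S₀ − S) = 777 × 917.6 g/m³ = 713.0 kg/d.
Net sludge production P_X = 0.3081 × 713.0 = 219.7 kg VSS/d.
R_O = Q·ΔS − 1.42 P_X = 713.0 − 312.0 = 401.0 kg O₂/d.

R_O ≈ 401 kg O₂/d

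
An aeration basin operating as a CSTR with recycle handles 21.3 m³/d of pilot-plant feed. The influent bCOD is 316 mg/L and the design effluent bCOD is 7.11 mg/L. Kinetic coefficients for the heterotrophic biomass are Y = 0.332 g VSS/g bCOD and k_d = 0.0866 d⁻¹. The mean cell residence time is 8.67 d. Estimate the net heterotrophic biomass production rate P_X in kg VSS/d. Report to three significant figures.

P_X ≈ 1.25 kg VSS/d

Y_obs = Y / (1 + k_d θ_c) = 0.332 / (1 + 0.0866 × 8.67) = 0.332 / 1.751 = 0.1896.
Mass of bCOD removed per day: Q(S₀ − S) = 21.3 × 308.9 g/m³ = 6.579 kg/d.
Biomass produced: P_X = Y_obs·Q·ΔS = 0.1896 × 6.579 ≈ 1.248 kg VSS/d.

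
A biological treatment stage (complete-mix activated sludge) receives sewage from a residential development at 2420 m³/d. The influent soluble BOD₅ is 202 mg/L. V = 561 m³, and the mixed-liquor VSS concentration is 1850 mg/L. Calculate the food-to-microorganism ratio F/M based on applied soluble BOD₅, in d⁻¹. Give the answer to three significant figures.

Food-to-microorganism ratio F/M = Q S₀ / (V X) = 2420 × 202 / (561.0 × 1850) = 0.4710 d⁻¹.

F/M ≈ 0.471 d⁻¹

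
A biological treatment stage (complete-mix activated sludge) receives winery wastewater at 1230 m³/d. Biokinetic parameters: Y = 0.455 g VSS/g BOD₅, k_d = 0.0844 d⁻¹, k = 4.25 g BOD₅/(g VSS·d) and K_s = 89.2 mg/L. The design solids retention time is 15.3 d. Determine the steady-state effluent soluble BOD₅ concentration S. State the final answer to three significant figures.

S ≈ 7.49 mg/L

Effluent substrate depends only on kinetics and SRT: S = K_s(1 + k_d θ_c) / [θ_c(Yk − k_d) − 1] = 89.2 × (1 + 0.0844 × 15.3) / [15.3 × (0.455 × 4.25 − 0.0844) − 1] = 204.4 / 27.30 = 7.488 mg/L.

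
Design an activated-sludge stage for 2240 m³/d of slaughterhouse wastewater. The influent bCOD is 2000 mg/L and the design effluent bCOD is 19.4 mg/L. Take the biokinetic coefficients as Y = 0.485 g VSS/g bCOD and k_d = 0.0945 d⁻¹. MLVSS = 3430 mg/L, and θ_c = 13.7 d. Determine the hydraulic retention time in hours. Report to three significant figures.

Rearranging the biomass balance for a CMAS with decay, V = Y·Q·ΔS·θ_c / [X·(1+k_d θ_c)] = 0.485 × 2240 × (2000 − 19.4) × 13.7 / [3430 × (1 + 0.0945 × 13.7)] = 2.95×10^7 / 7871 = 3745 m³.
Hydraulic retention time τ = V/Q = 3745 / 2240 = 1.672 d = 40.13 h.

τ ≈ 40.1 h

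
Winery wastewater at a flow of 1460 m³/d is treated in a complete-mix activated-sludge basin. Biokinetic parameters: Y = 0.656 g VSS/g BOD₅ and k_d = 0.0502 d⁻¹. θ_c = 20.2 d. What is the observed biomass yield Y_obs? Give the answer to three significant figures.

Y_obs ≈ 0.326 g VSS/g BOD₅

Correct the yield for decay: Y_obs = Y/(1 + k_d θ_c) = 0.656 / (1 + 0.0502 × 20.2) = 0.656 / 2.014 = 0.3257.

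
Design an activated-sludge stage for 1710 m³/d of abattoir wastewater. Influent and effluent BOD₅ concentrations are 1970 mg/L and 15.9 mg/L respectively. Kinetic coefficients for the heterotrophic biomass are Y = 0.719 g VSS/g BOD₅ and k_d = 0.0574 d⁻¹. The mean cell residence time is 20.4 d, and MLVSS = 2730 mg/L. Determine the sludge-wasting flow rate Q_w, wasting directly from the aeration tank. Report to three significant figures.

From the SRT design equation V = Y Q (S₀−S) θ_c / [X (1 + k_d θ_c)] = 0.719 × 1710 × (1970 − 15.9) × 20.4 / [2730 × (1 + 0.0574 × 20.4)] = 4.9×10^7 / 5927 = 8270 m³.
With mixed-liquor wasting, θ_c = V/Q_w, so Q_w = V/θ_c = 8270/20.4 = 405.4 m³/d.

Q_w ≈ 405 m³/d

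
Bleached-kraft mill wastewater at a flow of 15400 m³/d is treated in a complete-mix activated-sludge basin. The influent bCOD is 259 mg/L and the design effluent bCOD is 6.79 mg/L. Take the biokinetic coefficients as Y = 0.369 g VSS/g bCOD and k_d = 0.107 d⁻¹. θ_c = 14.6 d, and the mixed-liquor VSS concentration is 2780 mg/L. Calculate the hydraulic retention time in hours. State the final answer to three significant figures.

Steady-state biomass mass balance: V·X·(1 + k_d·θ_c) = Y·Q·(S₀ − S)·θ_c, so V = 0.369 × 15400 × (259 − 6.79) × 14.6 / [2780 × (1 + 0.107 × 14.6)] = 2.09×10^7 / 7123 = 2938 m³.
Hydraulic retention time τ = V/Q = 2938 / 15400 = 0.1908 d = 4.578 h.

τ ≈ 4.58 h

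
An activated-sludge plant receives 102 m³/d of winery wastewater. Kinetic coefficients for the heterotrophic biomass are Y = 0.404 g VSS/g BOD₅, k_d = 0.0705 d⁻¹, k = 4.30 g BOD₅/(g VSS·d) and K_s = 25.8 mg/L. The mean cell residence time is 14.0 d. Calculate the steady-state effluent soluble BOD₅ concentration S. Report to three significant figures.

Effluent substrate depends only on kinetics and SRT: S = K_s(1 + k_d θ_c) / [θ_c(Yk − k_d) − 1] = 25.8 × (1 + 0.0705 × 14.0) / [14.0 × (0.404 × 4.30 − 0.0705) − 1] = 51.26 / 22.33 = 2.295 mg/L.

S ≈ 2.30 mg/L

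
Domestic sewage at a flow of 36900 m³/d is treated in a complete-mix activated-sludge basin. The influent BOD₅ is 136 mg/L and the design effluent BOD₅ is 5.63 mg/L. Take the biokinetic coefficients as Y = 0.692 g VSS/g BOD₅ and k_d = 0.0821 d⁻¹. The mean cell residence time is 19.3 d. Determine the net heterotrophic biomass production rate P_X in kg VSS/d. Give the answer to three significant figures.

P_X ≈ 1290 kg VSS/d

The observed yield is Y_obs = Y/(1 + k_d·θ_c) = 0.692 / (1 + 0.0821 × 19.3) = 0.692 / 2.585 = 0.2677 g VSS per g BOD₅ removed.
Substrate removed = Q·(S₀ − S) = 36900 m³/d × (136 − 5.63) g/m³ = 4.81×10^6 g/d = 4811 kg/d.
P_X = Y_obs · Q(S₀ − S) = 0.2677 × 4811 = 1288 kg VSS/d.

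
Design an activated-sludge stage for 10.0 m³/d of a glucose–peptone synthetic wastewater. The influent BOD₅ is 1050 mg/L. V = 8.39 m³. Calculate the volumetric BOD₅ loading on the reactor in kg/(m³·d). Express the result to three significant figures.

L_v = Q S₀ / V = 10.0 × 1050 × 10⁻³ / 8.390 = 1.251 kg/(m³·d).

L_v ≈ 1.25 kg BOD₅/(m³·d)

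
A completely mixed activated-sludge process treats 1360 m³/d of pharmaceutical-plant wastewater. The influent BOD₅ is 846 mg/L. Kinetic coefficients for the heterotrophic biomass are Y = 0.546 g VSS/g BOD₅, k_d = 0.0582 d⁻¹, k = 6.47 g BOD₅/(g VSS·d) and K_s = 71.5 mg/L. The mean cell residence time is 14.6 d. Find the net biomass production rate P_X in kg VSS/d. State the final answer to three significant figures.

For a completely mixed reactor with recycle the Lawrence–McCarty relation gives S = K_s·(1 + k_d·θ_c) / [θ_c·(Y·k − k_d) − 1] = 71.5 × (1 + 0.0582 × 14.6) / [14.6 × (0.546 × 6.47 − 0.0582) − 1] = 132.3 / 49.73 = 2.660 mg/L.
Observed yield with endogenous decay: Y_obs = Y / (1 + k_d·θ_c) = 0.546 / (1 + 0.0582 × 14.6) = 0.546 / 1.850 = 0.2952 g VSS/g BOD₅.
Mass of BOD₅ removed per day: Q(S₀ − S) = 1360 × 843.3 g/m³ = 1147 kg/d.
So the net sludge growth is P_X = 0.2952 × 1147 = 338.6 kg VSS/d.

P_X ≈ 339 kg VSS/d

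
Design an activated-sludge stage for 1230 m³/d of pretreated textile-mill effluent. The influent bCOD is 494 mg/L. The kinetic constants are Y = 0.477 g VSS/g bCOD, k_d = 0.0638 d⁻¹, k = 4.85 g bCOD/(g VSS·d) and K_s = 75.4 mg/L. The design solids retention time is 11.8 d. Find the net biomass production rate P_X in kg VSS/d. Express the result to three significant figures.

P_X ≈ 164 kg VSS/d

For a completely mixed reactor with recycle the Lawrence–McCarty relation gives S = K_s·(1 + k_d·θ_c) / [θ_c·(Y·k − k_d) − 1] = 75.4 × (1 + 0.0638 × 11.8) / [11.8 × (0.477 × 4.85 − 0.0638) − 1] = 132.2 / 25.55 = 5.174 mg/L.
Observed yield with endogenous decay: Y_obs = Y / (1 + k_d·θ_c) = 0.477 / (1 + 0.0638 × 11.8) = 0.477 / 1.753 = 0.2721 g VSS/g bCOD.
Mass of bCOD removed per day: Q(S₀ − S) = 1230 × 488.8 g/m³ = 601.3 kg/d.
Net biomass production P_X = Y_obs × Q·(S₀ − S) = 0.2721 × 601.3 = 163.6 kg VSS/d.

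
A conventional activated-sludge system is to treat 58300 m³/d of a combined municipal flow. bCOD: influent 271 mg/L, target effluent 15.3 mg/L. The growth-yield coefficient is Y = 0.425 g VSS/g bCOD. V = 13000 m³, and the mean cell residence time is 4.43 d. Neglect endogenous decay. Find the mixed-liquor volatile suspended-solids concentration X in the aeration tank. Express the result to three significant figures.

Without decay, X = Y Q (S₀−S) θ_c / V = 0.425 × 58300 × (271 − 15.3) × 4.43 / 13000 = 2159 mg/L.

X ≈ 2160 mg/L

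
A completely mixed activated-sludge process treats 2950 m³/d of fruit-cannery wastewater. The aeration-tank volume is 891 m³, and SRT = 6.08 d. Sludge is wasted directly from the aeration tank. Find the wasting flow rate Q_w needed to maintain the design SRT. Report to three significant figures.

With mixed-liquor wasting, θ_c = V/Q_w, so Q_w = V/θ_c = 891.0/6.08 = 146.5 m³/d.

Q_w ≈ 147 m³/d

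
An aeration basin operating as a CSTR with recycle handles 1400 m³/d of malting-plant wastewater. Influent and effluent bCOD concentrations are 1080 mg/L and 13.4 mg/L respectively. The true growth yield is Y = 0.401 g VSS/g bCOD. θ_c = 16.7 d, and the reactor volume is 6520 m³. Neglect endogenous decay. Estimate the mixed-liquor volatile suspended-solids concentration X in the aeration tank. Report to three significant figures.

X ≈ 1530 mg/L

Without decay, X = Y Q (S₀−S) θ_c / V = 0.401 × 1400 × (1080 − 13.4) × 16.7 / 6520 = 1534 mg/L.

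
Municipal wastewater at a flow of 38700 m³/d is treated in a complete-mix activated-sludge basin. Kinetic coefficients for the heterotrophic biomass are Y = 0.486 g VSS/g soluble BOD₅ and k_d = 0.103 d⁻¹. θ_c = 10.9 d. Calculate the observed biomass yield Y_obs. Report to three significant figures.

Y_obs ≈ 0.229 g VSS/g soluble BOD₅

Correct the yield for decay: Y_obs = Y/(1 + k_d θ_c) = 0.486 / (1 + 0.103 × 10.9) = 0.486 / 2.123 = 0.2290.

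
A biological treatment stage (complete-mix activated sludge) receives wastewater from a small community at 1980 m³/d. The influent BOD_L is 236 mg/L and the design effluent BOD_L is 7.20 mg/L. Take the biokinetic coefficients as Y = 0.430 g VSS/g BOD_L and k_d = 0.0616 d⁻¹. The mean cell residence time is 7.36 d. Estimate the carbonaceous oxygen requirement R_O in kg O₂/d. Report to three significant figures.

R_O ≈ 263 kg O₂/d

Y_obs = Y / (1 + k_d θ_c) = 0.430 / (1 + 0.0616 × 7.36) = 0.430 / 1.453 = 0.2959.
ΔS = 236 − 7.20 = 228.8 mg/L, so the substrate removal rate is 1980 × 228.8/1000 = 453.0 kg BOD_L/d.
Biomass synthesised: P_X = Y_obs × 453.0 = 134.0 kg VSS/d.
R_O = Q·ΔS − 1.42 P_X = 453.0 − 190.3 = 262.7 kg O₂/d.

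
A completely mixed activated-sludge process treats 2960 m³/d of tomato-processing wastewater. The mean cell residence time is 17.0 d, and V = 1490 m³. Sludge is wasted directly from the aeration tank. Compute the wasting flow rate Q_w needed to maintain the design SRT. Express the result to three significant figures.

With mixed-liquor wasting, θ_c = V/Q_w, so Q_w = V/θ_c = 1490/17.0 = 87.65 m³/d.

Q_w ≈ 87.6 m³/d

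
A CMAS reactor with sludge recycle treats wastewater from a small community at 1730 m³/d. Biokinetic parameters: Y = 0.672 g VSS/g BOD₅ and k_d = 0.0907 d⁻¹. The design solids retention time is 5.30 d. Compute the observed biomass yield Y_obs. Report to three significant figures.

Y_obs = Y / (1 + k_d θ_c) = 0.672 / (1 + 0.0907 × 5.30) = 0.672 / 1.481 = 0.4538.

Y_obs ≈ 0.454 g VSS/g BOD₅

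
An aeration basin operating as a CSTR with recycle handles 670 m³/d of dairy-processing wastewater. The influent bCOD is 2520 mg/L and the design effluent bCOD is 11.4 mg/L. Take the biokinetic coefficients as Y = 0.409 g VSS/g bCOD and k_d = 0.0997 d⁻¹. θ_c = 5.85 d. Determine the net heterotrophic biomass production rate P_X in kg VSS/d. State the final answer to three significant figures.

P_X ≈ 434 kg VSS/d

Y_obs = Y / (1 + k_d θ_c) = 0.409 / (1 + 0.0997 × 5.85) = 0.409 / 1.583 = 0.2583.
Substrate removed = Q·(S₀ − S) = 670 m³/d × (2520 − 11.4) g/m³ = 1.68×10^6 g/d = 1681 kg/d.
P_X = Y_obs · Q(S₀ − S) = 0.2583 × 1681 = 434.2 kg VSS/d.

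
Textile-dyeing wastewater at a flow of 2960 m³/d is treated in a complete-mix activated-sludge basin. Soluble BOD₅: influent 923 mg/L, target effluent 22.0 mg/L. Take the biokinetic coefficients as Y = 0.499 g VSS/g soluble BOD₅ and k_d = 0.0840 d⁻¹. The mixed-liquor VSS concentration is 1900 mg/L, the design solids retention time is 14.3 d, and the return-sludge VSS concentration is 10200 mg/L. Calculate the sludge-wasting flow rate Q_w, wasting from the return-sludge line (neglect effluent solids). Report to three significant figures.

Q_w ≈ 59.3 m³/d

From the SRT design equation V = Y Q (S₀−S) θ_c / [X (1 + k_d θ_c)] = 0.499 × 2960 × (923 − 22.0) × 14.3 / [1900 × (1 + 0.0840 × 14.3)] = 1.9×10^7 / 4182 = 4550 m³.
Wasting from the return line (neglecting effluent solids): Q_w = V·X / (θ_c·X_r) = 4550 × 1900 / (14.3 × 10200) = 59.27 m³/d.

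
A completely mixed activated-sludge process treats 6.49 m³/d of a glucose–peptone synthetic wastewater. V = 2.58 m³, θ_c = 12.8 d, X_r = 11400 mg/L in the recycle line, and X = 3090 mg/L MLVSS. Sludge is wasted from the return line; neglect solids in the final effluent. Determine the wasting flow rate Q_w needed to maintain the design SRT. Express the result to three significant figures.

Wasting from the return line (neglecting effluent solids): Q_w = V·X / (θ_c·X_r) = 2.580 × 3090 / (12.8 × 11400) = 0.05463 m³/d.

Q_w ≈ 0.0546 m³/d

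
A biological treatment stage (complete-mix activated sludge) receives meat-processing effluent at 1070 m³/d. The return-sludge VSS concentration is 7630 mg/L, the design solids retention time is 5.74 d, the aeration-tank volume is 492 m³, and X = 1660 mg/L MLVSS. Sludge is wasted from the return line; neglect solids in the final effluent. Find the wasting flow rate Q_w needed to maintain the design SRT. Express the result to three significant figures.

Q_w ≈ 18.6 m³/d

Q_w = (V·X)/(θ_c X_r) = 492.0 × 1660 / (5.74 × 7630) = 18.65 m³/d.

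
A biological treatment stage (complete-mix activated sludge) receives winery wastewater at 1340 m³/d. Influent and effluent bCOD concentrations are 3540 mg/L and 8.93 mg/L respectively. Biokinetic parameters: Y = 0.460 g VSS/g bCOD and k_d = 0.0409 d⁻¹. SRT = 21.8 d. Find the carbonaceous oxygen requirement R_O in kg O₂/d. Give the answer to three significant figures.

Observed yield with endogenous decay: Y_obs = Y / (1 + k_d·θ_c) = 0.460 / (1 + 0.0409 × 21.8) = 0.460 / 1.892 = 0.2432 g VSS/g bCOD.
ΔS = 3540 − 8.93 = 3531 mg/L, so the substrate removal rate is 1340 × 3531/1000 = 4732 kg bCOD/d.
Biomass synthesised: P_X = Y_obs × 4732 = 1151 kg VSS/d.
Carbonaceous O₂ demand = substrate oxidised − cell-mass equivalent = 4732 − 1.42 × 1151 = 3098 kg O₂/d.

R_O ≈ 3100 kg O₂/d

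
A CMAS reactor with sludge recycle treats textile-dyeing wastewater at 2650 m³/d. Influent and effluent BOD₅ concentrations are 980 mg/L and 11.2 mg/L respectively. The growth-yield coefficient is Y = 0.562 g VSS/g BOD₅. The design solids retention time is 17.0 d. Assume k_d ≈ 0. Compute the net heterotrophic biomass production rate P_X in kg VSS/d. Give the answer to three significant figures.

P_X ≈ 1440 kg VSS/d

With endogenous decay neglected, the observed yield equals the true yield: Y_obs = Y = 0.562 g VSS/g BOD₅.
Substrate removed = Q·(S₀ − S) = 2650 m³/d × (980 − 11.2) g/m³ = 2.57×10^6 g/d = 2567 kg/d.
Biomass produced: P_X = Y_obs·Q·ΔS = 0.5620 × 2567 ≈ 1443 kg VSS/d.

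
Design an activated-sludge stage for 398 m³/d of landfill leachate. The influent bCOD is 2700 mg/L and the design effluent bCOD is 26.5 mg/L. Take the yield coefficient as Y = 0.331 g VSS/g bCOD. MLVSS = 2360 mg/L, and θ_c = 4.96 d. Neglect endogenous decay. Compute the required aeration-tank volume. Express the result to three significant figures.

V ≈ 740 m³

Biomass mass balance (decay neglected): V·X = Y·Q·(S₀ − S)·θ_c, so V = 0.331 × 398 × (2700 − 26.5) × 4.96 / 2360 = 740.2 m³.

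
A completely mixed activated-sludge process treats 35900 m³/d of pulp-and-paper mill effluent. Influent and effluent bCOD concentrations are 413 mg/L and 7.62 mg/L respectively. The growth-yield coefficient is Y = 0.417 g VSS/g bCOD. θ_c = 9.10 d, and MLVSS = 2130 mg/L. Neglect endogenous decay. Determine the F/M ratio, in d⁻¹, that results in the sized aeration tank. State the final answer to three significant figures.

F/M ≈ 0.268 d⁻¹

With k_d = 0 the design equation reduces to V = Y Q (S₀−S) θ_c / X = 0.417 × 35900 × (413 − 7.62) × 9.10 / 2130 = 25927 m³.
Food-to-microorganism ratio F/M = Q S₀ / (V X) = 35900 × 413 / (25927 × 2130) = 0.2685 d⁻¹.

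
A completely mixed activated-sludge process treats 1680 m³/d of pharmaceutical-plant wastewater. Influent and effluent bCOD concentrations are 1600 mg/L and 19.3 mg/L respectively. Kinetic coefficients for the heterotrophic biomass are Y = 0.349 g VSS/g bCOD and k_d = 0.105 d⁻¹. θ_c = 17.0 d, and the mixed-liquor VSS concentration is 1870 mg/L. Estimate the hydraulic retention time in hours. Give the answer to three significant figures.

τ ≈ 43.2 h

Steady-state biomass mass balance: V·X·(1 + k_d·θ_c) = Y·Q·(S₀ − S)·θ_c, so V = 0.349 × 1680 × (1600 − 19.3) × 17.0 / [1870 × (1 + 0.105 × 17.0)] = 1.58×10^7 / 5208 = 3025 m³.
τ = V/Q = 3025/1680 = 1.801 d, or 43.22 h.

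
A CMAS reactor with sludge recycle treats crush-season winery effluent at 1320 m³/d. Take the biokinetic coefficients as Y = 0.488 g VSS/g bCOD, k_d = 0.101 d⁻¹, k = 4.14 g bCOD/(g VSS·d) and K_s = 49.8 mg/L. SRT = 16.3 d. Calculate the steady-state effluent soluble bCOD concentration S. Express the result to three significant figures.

Effluent substrate depends only on kinetics and SRT: S = K_s(1 + k_d θ_c) / [θ_c(Yk − k_d) − 1] = 49.8 × (1 + 0.101 × 16.3) / [16.3 × (0.488 × 4.14 − 0.101) − 1] = 131.8 / 30.28 = 4.352 mg/L.

S ≈ 4.35 mg/L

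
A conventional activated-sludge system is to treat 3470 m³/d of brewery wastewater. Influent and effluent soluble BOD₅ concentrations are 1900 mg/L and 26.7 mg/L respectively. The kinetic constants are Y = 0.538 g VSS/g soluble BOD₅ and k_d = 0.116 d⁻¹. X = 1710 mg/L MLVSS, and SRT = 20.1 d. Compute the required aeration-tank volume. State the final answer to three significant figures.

V ≈ 12300 m³

From the SRT design equation V = Y Q (S₀−S) θ_c / [X (1 + k_d θ_c)] = 0.538 × 3470 × (1900 − 26.7) × 20.1 / [1710 × (1 + 0.116 × 20.1)] = 7.03×10^7 / 5697 = 12339 m³.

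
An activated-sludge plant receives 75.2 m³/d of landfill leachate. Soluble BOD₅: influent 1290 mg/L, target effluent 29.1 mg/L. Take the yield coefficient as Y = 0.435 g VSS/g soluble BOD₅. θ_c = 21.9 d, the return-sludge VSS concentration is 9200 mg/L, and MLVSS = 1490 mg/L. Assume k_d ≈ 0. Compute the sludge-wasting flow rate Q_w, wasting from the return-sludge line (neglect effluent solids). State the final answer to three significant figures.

Q_w ≈ 4.48 m³/d

V·X = Y·Q·ΔS·θ_c gives V = 0.435 × 75.2 × (1290 − 29.1) × 21.9 / 1490 = 606.2 m³.
θ_c = V·X/(Q_w·X_r) when wasting from the recycle, so Q_w = V·X/(θ_c·X_r) = 606.2 × 1490 / (21.9 × 9200) = 4.483 m³/d.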